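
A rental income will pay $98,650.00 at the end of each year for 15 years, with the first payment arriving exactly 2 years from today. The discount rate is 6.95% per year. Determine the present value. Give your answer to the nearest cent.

Ordinary annuity of 15 payments, first payment at period 2.
Periodic rate r = 0.0695 per year.
The ordinary-annuity PV formula values the stream one period before the first payment (period 1); discount that back 1 periods:
PV₀ = 98,650 × [1 − (1+r)^−15] / r × (1+r)^−1 = $842,767.78

$842,767.78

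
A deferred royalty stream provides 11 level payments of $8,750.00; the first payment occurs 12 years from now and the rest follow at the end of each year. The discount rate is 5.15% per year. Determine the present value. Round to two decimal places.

$41,505.45

Ordinary annuity of 11 payments, first payment at period 12.
Periodic rate r = 0.0515 per year.
The ordinary-annuity PV formula values the stream one period before the first payment (period 11); discount that back 11 periods:
PV₀ = 8,750 × [1 − (1+r)^−11] / r × (1+r)^−11 = $41,505.45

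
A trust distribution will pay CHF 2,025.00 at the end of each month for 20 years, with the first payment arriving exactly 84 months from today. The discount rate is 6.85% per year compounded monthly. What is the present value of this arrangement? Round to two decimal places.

Ordinary annuity of 240 payments, first payment at period 84.
Periodic rate r = 0.0685/12 per month; n is counted in months.
The ordinary-annuity PV formula values the stream one period before the first payment (period 83); discount that back 83 periods:
PV₀ = 2,025 × [1 − (1+r)^−240] / r × (1+r)^−83 = CHF 164,753.39

CHF 164,753.39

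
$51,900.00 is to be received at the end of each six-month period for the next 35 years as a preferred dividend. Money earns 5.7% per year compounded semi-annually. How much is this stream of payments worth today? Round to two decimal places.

$1,566,356.84

This is an ordinary annuity: 70 payments of $51,900.00 at the end of each six-month period.
Periodic rate r = 0.057/2 per half-year; n is counted in half-years.
PV = PMT × [(1 − (1+r)^−n)/r] = 51,900 × [1 − (1+r)^−70] / r = $1,566,356.84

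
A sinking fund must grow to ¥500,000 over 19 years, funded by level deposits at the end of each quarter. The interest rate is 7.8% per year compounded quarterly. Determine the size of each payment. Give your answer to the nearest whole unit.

Level ordinary annuity; solve FV = PMT × [((1+r)^n − 1)/r] for PMT.
Periodic rate r = 0.078/4 per quarter; n is counted in quarters.
With n = 76: PMT = 500,000 / ([((1+r)^n − 1)/r]) = ¥2,920

¥2,920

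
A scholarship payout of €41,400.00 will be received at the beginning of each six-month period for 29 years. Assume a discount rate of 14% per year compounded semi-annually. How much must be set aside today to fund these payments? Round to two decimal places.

€620,325.20

This is an annuity due: 58 payments of €41,400.00 at the beginning of each six-month period.
Periodic rate r = 0.14/2 per half-year; n is counted in half-years.
PV = PMT × [(1 − (1+r)^−n)/r] × (1+r) = 41,400 × [1 − (1+r)^−58] / r × (1+r) = €620,325.20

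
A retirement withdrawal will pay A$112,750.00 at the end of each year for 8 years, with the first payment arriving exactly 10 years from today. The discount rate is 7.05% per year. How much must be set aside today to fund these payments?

A$363,968.86

Ordinary annuity of 8 payments, first payment at period 10.
Periodic rate r = 0.0705 per year.
The ordinary-annuity PV formula values the stream one period before the first payment (period 9); discount that back 9 periods:
PV₀ = 112,750 × [1 − (1+r)^−8] / r × (1+r)^−9 = A$363,968.86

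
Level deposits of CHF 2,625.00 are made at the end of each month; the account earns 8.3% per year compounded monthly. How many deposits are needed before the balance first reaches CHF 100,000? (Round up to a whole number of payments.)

34 payments

Periodic rate r = 0.083/12 per month; n is counted in months.
Ordinary annuity FV: 100,000 = 2,625 × [((1+r)^n − 1)/r].
(1+r)^n = 1 + 100,000 × r / 2,625, so n = ln(1 + 100,000·r/2,625) / ln(1+r) = 33.93.
Round up to a whole number of payments: n = 34.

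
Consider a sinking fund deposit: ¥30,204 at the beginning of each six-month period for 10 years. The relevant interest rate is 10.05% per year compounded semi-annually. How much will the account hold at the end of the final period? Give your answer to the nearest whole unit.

¥1,051,686

This is an annuity due: 20 deposits of ¥30,204 at the beginning of each six-month period.
Periodic rate r = 0.1005/2 per half-year; n is counted in half-years.
FV = PMT × [((1+r)^n − 1)/r] × (1+r) = 30,204 × [(1+r)^20 − 1] / r × (1+r) = ¥1,051,686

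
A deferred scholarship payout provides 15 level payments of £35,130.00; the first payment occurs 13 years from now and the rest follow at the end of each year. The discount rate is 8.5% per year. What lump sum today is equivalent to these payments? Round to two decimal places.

£109,602.64

Ordinary annuity of 15 payments, first payment at period 13.
Periodic rate r = 0.085 per year.
The ordinary-annuity PV formula values the stream one period before the first payment (period 12); discount that back 12 periods:
PV₀ = 35,130 × [1 − (1+r)^−15] / r × (1+r)^−12 = £109,602.64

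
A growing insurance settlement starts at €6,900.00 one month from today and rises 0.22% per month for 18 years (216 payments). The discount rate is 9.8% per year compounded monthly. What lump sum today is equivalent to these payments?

Periodic rate r = 0.098/12 per month; n is counted in months.
Growing ordinary annuity: PV = PMT₁ × [1 − ((1+g)/(1+r))^n] / (r − g) = 6,900 × [1 − ((1+0.0022)/(1+r))^216] / (r − 0.0022) = €835,588.50.

€835,588.50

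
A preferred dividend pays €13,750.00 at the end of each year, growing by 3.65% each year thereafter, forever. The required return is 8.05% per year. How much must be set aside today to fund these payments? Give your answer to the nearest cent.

Periodic rate r = 0.0805 per year.
Growing perpetuity (Gordon): PV = PMT₁ / (r − g) = 13,750 / (r − 0.0365) = €312,500.00.

€312,500.00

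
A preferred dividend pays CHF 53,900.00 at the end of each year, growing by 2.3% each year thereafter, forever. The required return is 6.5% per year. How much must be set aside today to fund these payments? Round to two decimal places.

Periodic rate r = 0.065 per year.
Growing perpetuity (Gordon): PV = PMT₁ / (r − g) = 53,900 / (r − 0.023) = CHF 1,283,333.33.

CHF 1,283,333.33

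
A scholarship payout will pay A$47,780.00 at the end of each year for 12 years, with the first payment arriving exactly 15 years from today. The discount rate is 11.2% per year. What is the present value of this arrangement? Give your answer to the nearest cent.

Ordinary annuity of 12 payments, first payment at period 15.
Periodic rate r = 0.112 per year.
The ordinary-annuity PV formula values the stream one period before the first payment (period 14); discount that back 14 periods:
PV₀ = 47,780 × [1 − (1+r)^−12] / r × (1+r)^−14 = A$69,511.24

A$69,511.24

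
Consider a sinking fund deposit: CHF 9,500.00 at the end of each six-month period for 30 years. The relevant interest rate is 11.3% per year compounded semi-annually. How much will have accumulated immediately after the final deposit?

CHF 4,380,117.96

This is an ordinary annuity: 60 deposits of CHF 9,500.00 at the end of each six-month period.
Periodic rate r = 0.113/2 per half-year; n is counted in half-years.
FV = PMT × [((1+r)^n − 1)/r] = 9,500 × [(1+r)^60 − 1] / r = CHF 4,380,117.96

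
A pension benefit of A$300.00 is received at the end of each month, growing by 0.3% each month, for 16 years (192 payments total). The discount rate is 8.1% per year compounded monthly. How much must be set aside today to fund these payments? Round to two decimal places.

Periodic rate r = 0.081/12 per month; n is counted in months.
Growing ordinary annuity: PV = PMT₁ × [1 − ((1+g)/(1+r))^n] / (r − g) = 300 × [1 − ((1+0.003)/(1+r))^192] / (r − 0.003) = A$40,923.60.

A$40,923.60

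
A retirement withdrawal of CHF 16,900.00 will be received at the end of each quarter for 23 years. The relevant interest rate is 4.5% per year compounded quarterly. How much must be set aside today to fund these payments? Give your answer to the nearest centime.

This is an ordinary annuity: 92 payments of CHF 16,900.00 at the end of each quarter.
Periodic rate r = 0.045/4 per quarter; n is counted in quarters.
PV = PMT × [(1 − (1+r)^−n)/r] = 16,900 × [1 − (1+r)^−92] / r = CHF 965,500.72

CHF 965,500.72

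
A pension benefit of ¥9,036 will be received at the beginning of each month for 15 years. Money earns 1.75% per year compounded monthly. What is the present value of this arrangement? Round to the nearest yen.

This is an annuity due: 180 payments of ¥9,036 at the beginning of each month.
Periodic rate r = 0.0175/12 per month; n is counted in months.
PV = PMT × [(1 − (1+r)^−n)/r] × (1+r) = 9,036 × [1 − (1+r)^−180] / r × (1+r) = ¥1,431,693

¥1,431,693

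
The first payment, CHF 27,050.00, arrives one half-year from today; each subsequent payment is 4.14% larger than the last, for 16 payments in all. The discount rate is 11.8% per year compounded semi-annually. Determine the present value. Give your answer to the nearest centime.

Periodic rate r = 0.118/2 per half-year; n is counted in half-years.
Growing ordinary annuity: PV = PMT₁ × [1 − ((1+g)/(1+r))^n] / (r − g) = 27,050 × [1 − ((1+0.0414)/(1+r))^16] / (r − 0.0414) = CHF 361,491.96.

CHF 361,491.96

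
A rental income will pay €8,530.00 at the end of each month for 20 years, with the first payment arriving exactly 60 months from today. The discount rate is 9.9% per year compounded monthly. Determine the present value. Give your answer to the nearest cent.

€548,118.03

Ordinary annuity of 240 payments, first payment at period 60.
Periodic rate r = 0.099/12 per month; n is counted in months.
The ordinary-annuity PV formula values the stream one period before the first payment (period 59); discount that back 59 periods:
PV₀ = 8,530 × [1 − (1+r)^−240] / r × (1+r)^−59 = €548,118.03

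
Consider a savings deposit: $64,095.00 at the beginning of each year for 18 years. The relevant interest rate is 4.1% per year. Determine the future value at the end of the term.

$1,726,929.72

This is an annuity due: 18 deposits of $64,095.00 at the beginning of each year.
Periodic rate r = 0.041 per year.
FV = PMT × [((1+r)^n − 1)/r] × (1+r) = 64,095 × [(1+r)^18 − 1] / r × (1+r) = $1,726,929.72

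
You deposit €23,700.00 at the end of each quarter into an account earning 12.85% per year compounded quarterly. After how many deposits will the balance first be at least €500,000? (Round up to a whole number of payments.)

Periodic rate r = 0.1285/4 per quarter; n is counted in quarters.
Ordinary annuity FV: 500,000 = 23,700 × [((1+r)^n − 1)/r].
(1+r)^n = 1 + 500,000 × r / 23,700, so n = ln(1 + 500,000·r/23,700) / ln(1+r) = 16.36.
Round up to a whole number of payments: n = 17.

17 payments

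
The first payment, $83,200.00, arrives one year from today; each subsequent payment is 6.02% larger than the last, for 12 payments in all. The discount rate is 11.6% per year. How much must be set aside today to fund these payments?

$685,341.23

Periodic rate r = 0.116 per year.
Growing ordinary annuity: PV = PMT₁ × [1 − ((1+g)/(1+r))^n] / (r − g) = 83,200 × [1 − ((1+0.0602)/(1+r))^12] / (r − 0.0602) = $685,341.23.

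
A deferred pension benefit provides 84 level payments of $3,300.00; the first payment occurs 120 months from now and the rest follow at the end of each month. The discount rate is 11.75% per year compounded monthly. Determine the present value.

$59,076.49

Ordinary annuity of 84 payments, first payment at period 120.
Periodic rate r = 0.1175/12 per month; n is counted in months.
The ordinary-annuity PV formula values the stream one period before the first payment (period 119); discount that back 119 periods:
PV₀ = 3,300 × [1 − (1+r)^−84] / r × (1+r)^−119 = $59,076.49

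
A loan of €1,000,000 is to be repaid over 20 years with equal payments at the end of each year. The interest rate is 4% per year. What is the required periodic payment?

€73,581.75

Level ordinary annuity; solve PV = PMT × [(1 − (1+r)^−n)/r] for PMT.
Periodic rate r = 0.04 per year.
With n = 20: PMT = 1,000,000 / ([(1 − (1+r)^−n)/r]) = €73,581.75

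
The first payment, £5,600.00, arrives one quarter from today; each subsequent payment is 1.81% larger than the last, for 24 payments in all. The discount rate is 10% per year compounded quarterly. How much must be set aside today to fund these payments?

£121,455.05

Periodic rate r = 0.1/4 per quarter; n is counted in quarters.
Growing ordinary annuity: PV = PMT₁ × [1 − ((1+g)/(1+r))^n] / (r − g) = 5,600 × [1 − ((1+0.0181)/(1+r))^24] / (r − 0.0181) = £121,455.05.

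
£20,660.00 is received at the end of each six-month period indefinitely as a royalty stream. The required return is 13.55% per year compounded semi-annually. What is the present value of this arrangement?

£304,944.65

Periodic rate r = 0.1355/2 per half-year.
Level perpetuity: PV = PMT / r = 20,660 / (0.1355/2) = £304,944.65.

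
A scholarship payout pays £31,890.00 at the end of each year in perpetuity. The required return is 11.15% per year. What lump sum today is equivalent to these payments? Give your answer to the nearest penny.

Periodic rate r = 0.1115 per year.
Level perpetuity: PV = PMT / r = 31,890 / (0.1115) = £286,008.97.

£286,008.97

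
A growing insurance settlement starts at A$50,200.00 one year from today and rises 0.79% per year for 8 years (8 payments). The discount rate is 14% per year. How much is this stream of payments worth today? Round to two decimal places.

A$238,141.52

Periodic rate r = 0.14 per year.
Growing ordinary annuity: PV = PMT₁ × [1 − ((1+g)/(1+r))^n] / (r − g) = 50,200 × [1 − ((1+0.0079)/(1+r))^8] / (r − 0.0079) = A$238,141.52.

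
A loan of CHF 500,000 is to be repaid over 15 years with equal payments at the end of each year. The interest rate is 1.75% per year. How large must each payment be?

Level ordinary annuity; solve PV = PMT × [(1 − (1+r)^−n)/r] for PMT.
Periodic rate r = 0.0175 per year.
With n = 15: PMT = 500,000 / ([(1 − (1+r)^−n)/r]) = CHF 38,188.69

CHF 38,188.69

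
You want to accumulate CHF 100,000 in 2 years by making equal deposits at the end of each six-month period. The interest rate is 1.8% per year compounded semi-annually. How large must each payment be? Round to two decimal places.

Level ordinary annuity; solve FV = PMT × [((1+r)^n − 1)/r] for PMT.
Periodic rate r = 0.018/2 per half-year; n is counted in half-years.
With n = 4: PMT = 100,000 / ([((1+r)^n − 1)/r]) = CHF 24,665.02

CHF 24,665.02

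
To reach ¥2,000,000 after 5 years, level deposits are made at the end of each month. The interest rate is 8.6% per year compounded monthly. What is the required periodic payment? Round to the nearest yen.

¥26,796

Level ordinary annuity; solve FV = PMT × [((1+r)^n − 1)/r] for PMT.
Periodic rate r = 0.086/12 per month; n is counted in months.
With n = 60: PMT = 2,000,000 / ([((1+r)^n − 1)/r]) = ¥26,796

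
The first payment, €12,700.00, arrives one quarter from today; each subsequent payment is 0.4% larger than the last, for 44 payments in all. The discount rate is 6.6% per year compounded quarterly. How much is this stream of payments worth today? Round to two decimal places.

€426,542.88

Periodic rate r = 0.066/4 per quarter; n is counted in quarters.
Growing ordinary annuity: PV = PMT₁ × [1 − ((1+g)/(1+r))^n] / (r − g) = 12,700 × [1 − ((1+0.004)/(1+r))^44] / (r − 0.004) = €426,542.88.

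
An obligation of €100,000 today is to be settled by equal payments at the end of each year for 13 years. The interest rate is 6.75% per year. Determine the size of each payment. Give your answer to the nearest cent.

€11,796.10

Level ordinary annuity; solve PV = PMT × [(1 − (1+r)^−n)/r] for PMT.
Periodic rate r = 0.0675 per year.
With n = 13: PMT = 100,000 / ([(1 − (1+r)^−n)/r]) = €11,796.10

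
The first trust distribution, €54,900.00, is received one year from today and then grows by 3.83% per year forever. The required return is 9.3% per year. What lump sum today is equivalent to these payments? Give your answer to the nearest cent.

€1,003,656.31

Periodic rate r = 0.093 per year.
Growing perpetuity (Gordon): PV = PMT₁ / (r − g) = 54,900 / (r − 0.0383) = €1,003,656.31.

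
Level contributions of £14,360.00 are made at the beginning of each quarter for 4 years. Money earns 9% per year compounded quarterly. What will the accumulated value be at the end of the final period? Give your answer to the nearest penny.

This is an annuity due: 16 deposits of £14,360.00 at the beginning of each quarter.
Periodic rate r = 0.09/4 per quarter; n is counted in quarters.
FV = PMT × [((1+r)^n − 1)/r] × (1+r) = 14,360 × [(1+r)^16 − 1] / r × (1+r) = £279,058.16

£279,058.16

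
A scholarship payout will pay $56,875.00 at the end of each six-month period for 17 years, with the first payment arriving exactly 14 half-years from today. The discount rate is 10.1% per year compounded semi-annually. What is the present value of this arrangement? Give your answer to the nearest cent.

$482,405.67

Ordinary annuity of 34 payments, first payment at period 14.
Periodic rate r = 0.101/2 per half-year; n is counted in half-years.
The ordinary-annuity PV formula values the stream one period before the first payment (period 13); discount that back 13 periods:
PV₀ = 56,875 × [1 − (1+r)^−34] / r × (1+r)^−13 = $482,405.67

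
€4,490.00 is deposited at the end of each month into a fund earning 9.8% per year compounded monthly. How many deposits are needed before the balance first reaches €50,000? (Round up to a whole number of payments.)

11 payments

Periodic rate r = 0.098/12 per month; n is counted in months.
Ordinary annuity FV: 50,000 = 4,490 × [((1+r)^n − 1)/r].
(1+r)^n = 1 + 50,000 × r / 4,490, so n = ln(1 + 50,000·r/4,490) / ln(1+r) = 10.70.
Round up to a whole number of payments: n = 11.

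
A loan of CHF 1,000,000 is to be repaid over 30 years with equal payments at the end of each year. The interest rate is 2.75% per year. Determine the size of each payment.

CHF 49,384.42

Level ordinary annuity; solve PV = PMT × [(1 − (1+r)^−n)/r] for PMT.
Periodic rate r = 0.0275 per year.
With n = 30: PMT = 1,000,000 / ([(1 − (1+r)^−n)/r]) = CHF 49,384.42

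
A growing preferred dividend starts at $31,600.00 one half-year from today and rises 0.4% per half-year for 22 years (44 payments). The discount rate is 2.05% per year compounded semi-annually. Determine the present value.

$1,208,127.90

Periodic rate r = 0.0205/2 per half-year; n is counted in half-years.
Growing ordinary annuity: PV = PMT₁ × [1 − ((1+g)/(1+r))^n] / (r − g) = 31,600 × [1 − ((1+0.004)/(1+r))^44] / (r − 0.004) = $1,208,127.90.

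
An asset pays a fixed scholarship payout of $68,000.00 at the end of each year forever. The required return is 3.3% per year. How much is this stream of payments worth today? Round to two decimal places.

$2,060,606.06

Periodic rate r = 0.033 per year.
Level perpetuity: PV = PMT / r = 68,000 / (0.033) = $2,060,606.06.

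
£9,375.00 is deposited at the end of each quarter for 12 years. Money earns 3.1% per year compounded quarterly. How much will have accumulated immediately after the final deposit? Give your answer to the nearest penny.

This is an ordinary annuity: 48 deposits of £9,375.00 at the end of each quarter.
Periodic rate r = 0.031/4 per quarter; n is counted in quarters.
FV = PMT × [((1+r)^n − 1)/r] = 9,375 × [(1+r)^48 − 1] / r = £542,605.80

£542,605.80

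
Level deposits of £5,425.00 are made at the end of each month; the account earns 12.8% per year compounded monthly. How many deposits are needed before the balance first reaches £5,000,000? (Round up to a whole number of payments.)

Periodic rate r = 0.128/12 per month; n is counted in months.
Ordinary annuity FV: 5,000,000 = 5,425 × [((1+r)^n − 1)/r].
(1+r)^n = 1 + 5,000,000 × r / 5,425, so n = ln(1 + 5,000,000·r/5,425) / ln(1+r) = 224.54.
Round up to a whole number of payments: n = 225.

225 payments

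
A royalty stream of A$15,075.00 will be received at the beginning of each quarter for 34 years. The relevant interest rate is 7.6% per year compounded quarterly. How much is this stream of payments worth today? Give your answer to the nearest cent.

A$745,980.38

This is an annuity due: 136 payments of A$15,075.00 at the beginning of each quarter.
Periodic rate r = 0.076/4 per quarter; n is counted in quarters.
PV = PMT × [(1 − (1+r)^−n)/r] × (1+r) = 15,075 × [1 − (1+r)^−136] / r × (1+r) = A$745,980.38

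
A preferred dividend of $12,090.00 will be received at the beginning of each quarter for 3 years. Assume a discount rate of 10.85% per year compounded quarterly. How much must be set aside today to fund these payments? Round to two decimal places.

$125,756.76

This is an annuity due: 12 payments of $12,090.00 at the beginning of each quarter.
Periodic rate r = 0.1085/4 per quarter; n is counted in quarters.
PV = PMT × [(1 − (1+r)^−n)/r] × (1+r) = 12,090 × [1 − (1+r)^−12] / r × (1+r) = $125,756.76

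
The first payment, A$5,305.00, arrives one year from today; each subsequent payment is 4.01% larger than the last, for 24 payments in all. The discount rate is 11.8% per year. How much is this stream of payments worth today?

Periodic rate r = 0.118 per year.
Growing ordinary annuity: PV = PMT₁ × [1 − ((1+g)/(1+r))^n] / (r − g) = 5,305 × [1 − ((1+0.0401)/(1+r))^24] / (r − 0.0401) = A$56,067.88.

A$56,067.88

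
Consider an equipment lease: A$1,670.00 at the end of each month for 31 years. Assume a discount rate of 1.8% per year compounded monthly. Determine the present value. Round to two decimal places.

This is an ordinary annuity: 372 payments of A$1,670.00 at the end of each month.
Periodic rate r = 0.018/12 per month; n is counted in months.
PV = PMT × [(1 − (1+r)^−n)/r] = 1,670 × [1 − (1+r)^−372] / r = A$475,847.61

A$475,847.61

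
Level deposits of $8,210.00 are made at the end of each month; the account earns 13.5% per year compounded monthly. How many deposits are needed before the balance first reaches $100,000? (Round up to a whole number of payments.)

12 payments

Periodic rate r = 0.135/12 per month; n is counted in months.
Ordinary annuity FV: 100,000 = 8,210 × [((1+r)^n − 1)/r].
(1+r)^n = 1 + 100,000 × r / 8,210, so n = ln(1 + 100,000·r/8,210) / ln(1+r) = 11.48.
Round up to a whole number of payments: n = 12.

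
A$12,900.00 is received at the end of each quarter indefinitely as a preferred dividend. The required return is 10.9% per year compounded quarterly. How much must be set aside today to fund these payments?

A$473,394.50

Periodic rate r = 0.109/4 per quarter.
Level perpetuity: PV = PMT / r = 12,900 / (0.109/4) = A$473,394.50.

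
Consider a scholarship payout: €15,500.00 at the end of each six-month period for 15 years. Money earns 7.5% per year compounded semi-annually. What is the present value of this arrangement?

€276,353.30

This is an ordinary annuity: 30 payments of €15,500.00 at the end of each six-month period.
Periodic rate r = 0.075/2 per half-year; n is counted in half-years.
PV = PMT × [(1 − (1+r)^−n)/r] = 15,500 × [1 − (1+r)^−30] / r = €276,353.30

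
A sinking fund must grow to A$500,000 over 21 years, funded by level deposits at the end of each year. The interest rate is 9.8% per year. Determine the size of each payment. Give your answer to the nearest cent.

Level ordinary annuity; solve FV = PMT × [((1+r)^n − 1)/r] for PMT.
Periodic rate r = 0.098 per year.
With n = 21: PMT = 500,000 / ([((1+r)^n − 1)/r]) = A$8,002.91

A$8,002.91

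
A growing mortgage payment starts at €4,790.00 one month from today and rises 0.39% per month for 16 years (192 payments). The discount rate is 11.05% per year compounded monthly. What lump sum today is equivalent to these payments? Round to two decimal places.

Periodic rate r = 0.1105/12 per month; n is counted in months.
Growing ordinary annuity: PV = PMT₁ × [1 − ((1+g)/(1+r))^n] / (r − g) = 4,790 × [1 − ((1+0.0039)/(1+r))^192] / (r − 0.0039) = €574,542.24.

€574,542.24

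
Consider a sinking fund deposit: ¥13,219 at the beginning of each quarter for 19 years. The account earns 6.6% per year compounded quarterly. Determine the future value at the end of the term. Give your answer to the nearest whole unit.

¥2,010,400

This is an annuity due: 76 deposits of ¥13,219 at the beginning of each quarter.
Periodic rate r = 0.066/4 per quarter; n is counted in quarters.
FV = PMT × [((1+r)^n − 1)/r] × (1+r) = 13,219 × [(1+r)^76 − 1] / r × (1+r) = ¥2,010,400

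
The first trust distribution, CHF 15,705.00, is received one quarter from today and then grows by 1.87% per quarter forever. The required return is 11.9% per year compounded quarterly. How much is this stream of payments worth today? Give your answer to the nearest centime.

Periodic rate r = 0.119/4 per quarter.
Growing perpetuity (Gordon): PV = PMT₁ / (r − g) = 15,705 / (r − 0.0187) = CHF 1,421,266.97.

CHF 1,421,266.97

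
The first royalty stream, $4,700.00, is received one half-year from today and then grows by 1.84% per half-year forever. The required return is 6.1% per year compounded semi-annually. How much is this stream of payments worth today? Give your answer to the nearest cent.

Periodic rate r = 0.061/2 per half-year.
Growing perpetuity (Gordon): PV = PMT₁ / (r − g) = 4,700 / (r − 0.0184) = $388,429.75.

$388,429.75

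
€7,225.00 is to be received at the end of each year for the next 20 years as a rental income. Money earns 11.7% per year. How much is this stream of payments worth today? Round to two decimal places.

This is an ordinary annuity: 20 payments of €7,225.00 at the end of each year.
Periodic rate r = 0.117 per year.
PV = PMT × [(1 − (1+r)^−n)/r] = 7,225 × [1 − (1+r)^−20] / r = €54,997.71

€54,997.71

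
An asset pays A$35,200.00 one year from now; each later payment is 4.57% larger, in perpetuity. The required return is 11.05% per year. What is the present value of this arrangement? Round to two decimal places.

A$543,209.88

Periodic rate r = 0.1105 per year.
Growing perpetuity (Gordon): PV = PMT₁ / (r − g) = 35,200 / (r − 0.0457) = A$543,209.88.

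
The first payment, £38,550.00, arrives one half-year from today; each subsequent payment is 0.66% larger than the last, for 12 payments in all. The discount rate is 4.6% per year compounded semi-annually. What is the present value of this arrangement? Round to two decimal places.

Periodic rate r = 0.046/2 per half-year; n is counted in half-years.
Growing ordinary annuity: PV = PMT₁ × [1 − ((1+g)/(1+r))^n] / (r − g) = 38,550 × [1 − ((1+0.0066)/(1+r))^12] / (r − 0.0066) = £414,383.78.

£414,383.78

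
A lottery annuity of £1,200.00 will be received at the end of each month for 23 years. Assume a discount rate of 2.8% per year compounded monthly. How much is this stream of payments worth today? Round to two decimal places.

This is an ordinary annuity: 276 payments of £1,200.00 at the end of each month.
Periodic rate r = 0.028/12 per month; n is counted in months.
PV = PMT × [(1 − (1+r)^−n)/r] = 1,200 × [1 − (1+r)^−276] / r = £243,986.61

£243,986.61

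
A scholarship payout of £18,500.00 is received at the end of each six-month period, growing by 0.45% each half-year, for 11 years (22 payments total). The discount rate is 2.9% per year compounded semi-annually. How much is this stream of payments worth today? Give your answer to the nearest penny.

£362,265.95

Periodic rate r = 0.029/2 per half-year; n is counted in half-years.
Growing ordinary annuity: PV = PMT₁ × [1 − ((1+g)/(1+r))^n] / (r − g) = 18,500 × [1 − ((1+0.0045)/(1+r))^22] / (r − 0.0045) = £362,265.95.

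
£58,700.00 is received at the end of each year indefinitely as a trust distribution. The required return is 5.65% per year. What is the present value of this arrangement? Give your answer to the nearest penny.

Periodic rate r = 0.0565 per year.
Level perpetuity: PV = PMT / r = 58,700 / (0.0565) = £1,038,938.05.

£1,038,938.05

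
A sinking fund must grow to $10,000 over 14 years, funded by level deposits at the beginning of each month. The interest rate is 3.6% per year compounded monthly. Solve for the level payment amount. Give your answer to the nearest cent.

$45.73

Level annuity due; solve FV = PMT × [((1+r)^n − 1)/r] × (1+r) for PMT.
Periodic rate r = 0.036/12 per month; n is counted in months.
With n = 168: PMT = 10,000 / ([((1+r)^n − 1)/r] × (1+r)) = $45.73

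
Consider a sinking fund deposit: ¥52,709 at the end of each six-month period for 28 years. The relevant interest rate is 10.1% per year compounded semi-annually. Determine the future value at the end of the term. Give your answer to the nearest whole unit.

This is an ordinary annuity: 56 deposits of ¥52,709 at the end of each six-month period.
Periodic rate r = 0.101/2 per half-year; n is counted in half-years.
FV = PMT × [((1+r)^n − 1)/r] = 52,709 × [(1+r)^56 − 1] / r = ¥15,429,253

¥15,429,253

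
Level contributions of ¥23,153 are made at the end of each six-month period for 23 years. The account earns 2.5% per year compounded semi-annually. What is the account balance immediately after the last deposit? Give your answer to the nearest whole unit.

This is an ordinary annuity: 46 deposits of ¥23,153 at the end of each six-month period.
Periodic rate r = 0.025/2 per half-year; n is counted in half-years.
FV = PMT × [((1+r)^n − 1)/r] = 23,153 × [(1+r)^46 − 1] / r = ¥1,427,721

¥1,427,721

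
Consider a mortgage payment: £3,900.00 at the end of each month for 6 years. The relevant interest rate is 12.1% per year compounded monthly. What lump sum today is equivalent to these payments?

£198,956.91

This is an ordinary annuity: 72 payments of £3,900.00 at the end of each month.
Periodic rate r = 0.121/12 per month; n is counted in months.
PV = PMT × [(1 − (1+r)^−n)/r] = 3,900 × [1 − (1+r)^−72] / r = £198,956.91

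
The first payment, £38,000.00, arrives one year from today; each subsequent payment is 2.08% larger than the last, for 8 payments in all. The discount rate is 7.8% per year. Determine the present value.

Periodic rate r = 0.078 per year.
Growing ordinary annuity: PV = PMT₁ × [1 − ((1+g)/(1+r))^n] / (r − g) = 38,000 × [1 − ((1+0.0208)/(1+r))^8] / (r − 0.0208) = £234,836.06.

£234,836.06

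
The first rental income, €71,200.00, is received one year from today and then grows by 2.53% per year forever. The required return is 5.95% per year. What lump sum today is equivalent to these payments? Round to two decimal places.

Periodic rate r = 0.0595 per year.
Growing perpetuity (Gordon): PV = PMT₁ / (r − g) = 71,200 / (r − 0.0253) = €2,081,871.35.

€2,081,871.35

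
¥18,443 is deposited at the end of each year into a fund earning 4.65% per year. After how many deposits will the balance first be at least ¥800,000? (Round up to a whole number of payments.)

25 payments

Periodic rate r = 0.0465 per year.
Ordinary annuity FV: 800,000 = 18,443 × [((1+r)^n − 1)/r].
(1+r)^n = 1 + 800,000 × r / 18,443, so n = ln(1 + 800,000·r/18,443) / ln(1+r) = 24.30.
Round up to a whole number of payments: n = 25.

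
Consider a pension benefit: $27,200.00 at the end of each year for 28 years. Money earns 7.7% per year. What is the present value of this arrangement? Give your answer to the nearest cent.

This is an ordinary annuity: 28 payments of $27,200.00 at the end of each year.
Periodic rate r = 0.077 per year.
PV = PMT × [(1 − (1+r)^−n)/r] = 27,200 × [1 − (1+r)^−28] / r = $308,983.99

$308,983.99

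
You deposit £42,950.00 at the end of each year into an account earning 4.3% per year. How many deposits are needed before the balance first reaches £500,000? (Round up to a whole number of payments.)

10 payments

Periodic rate r = 0.043 per year.
Ordinary annuity FV: 500,000 = 42,950 × [((1+r)^n − 1)/r].
(1+r)^n = 1 + 500,000 × r / 42,950, so n = ln(1 + 500,000·r/42,950) / ln(1+r) = 9.64.
Round up to a whole number of payments: n = 10.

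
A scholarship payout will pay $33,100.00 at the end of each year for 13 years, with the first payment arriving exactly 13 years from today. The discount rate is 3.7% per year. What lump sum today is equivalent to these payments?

$217,761.15

Ordinary annuity of 13 payments, first payment at period 13.
Periodic rate r = 0.037 per year.
The ordinary-annuity PV formula values the stream one period before the first payment (period 12); discount that back 12 periods:
PV₀ = 33,100 × [1 − (1+r)^−13] / r × (1+r)^−12 = $217,761.15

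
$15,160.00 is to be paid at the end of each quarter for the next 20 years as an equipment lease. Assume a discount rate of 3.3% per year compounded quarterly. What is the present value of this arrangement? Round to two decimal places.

$885,247.22

This is an ordinary annuity: 80 payments of $15,160.00 at the end of each quarter.
Periodic rate r = 0.033/4 per quarter; n is counted in quarters.
PV = PMT × [(1 − (1+r)^−n)/r] = 15,160 × [1 − (1+r)^−80] / r = $885,247.22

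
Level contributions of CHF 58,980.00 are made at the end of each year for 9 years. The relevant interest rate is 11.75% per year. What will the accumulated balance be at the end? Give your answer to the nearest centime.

CHF 862,294.83

This is an ordinary annuity: 9 deposits of CHF 58,980.00 at the end of each year.
Periodic rate r = 0.1175 per year.
FV = PMT × [((1+r)^n − 1)/r] = 58,980 × [(1+r)^9 − 1] / r = CHF 862,294.83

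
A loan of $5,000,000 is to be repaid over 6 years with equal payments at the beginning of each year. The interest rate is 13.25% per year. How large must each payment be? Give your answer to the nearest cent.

$1,112,128.77

Level annuity due; solve PV = PMT × [(1 − (1+r)^−n)/r] × (1+r) for PMT.
Periodic rate r = 0.1325 per year.
With n = 6: PMT = 5,000,000 / ([(1 − (1+r)^−n)/r] × (1+r)) = $1,112,128.77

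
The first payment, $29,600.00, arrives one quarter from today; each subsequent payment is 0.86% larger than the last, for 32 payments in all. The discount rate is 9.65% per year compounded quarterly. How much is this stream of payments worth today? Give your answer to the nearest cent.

Periodic rate r = 0.0965/4 per quarter; n is counted in quarters.
Growing ordinary annuity: PV = PMT₁ × [1 − ((1+g)/(1+r))^n] / (r − g) = 29,600 × [1 − ((1+0.0086)/(1+r))^32] / (r − 0.0086) = $737,178.33.

$737,178.33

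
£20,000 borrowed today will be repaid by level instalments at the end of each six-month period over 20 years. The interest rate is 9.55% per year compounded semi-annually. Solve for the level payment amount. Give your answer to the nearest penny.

£1,129.87

Level ordinary annuity; solve PV = PMT × [(1 − (1+r)^−n)/r] for PMT.
Periodic rate r = 0.0955/2 per half-year; n is counted in half-years.
With n = 40: PMT = 20,000 / ([(1 − (1+r)^−n)/r]) = £1,129.87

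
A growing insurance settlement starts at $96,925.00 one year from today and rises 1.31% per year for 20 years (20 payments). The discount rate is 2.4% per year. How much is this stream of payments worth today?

Periodic rate r = 0.024 per year.
Growing ordinary annuity: PV = PMT₁ × [1 − ((1+g)/(1+r))^n] / (r − g) = 96,925 × [1 − ((1+0.0131)/(1+r))^20] / (r − 0.0131) = $1,713,325.27.

$1,713,325.27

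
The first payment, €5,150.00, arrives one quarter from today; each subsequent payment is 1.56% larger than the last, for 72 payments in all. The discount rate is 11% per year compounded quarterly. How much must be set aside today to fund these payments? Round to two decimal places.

Periodic rate r = 0.11/4 per quarter; n is counted in quarters.
Growing ordinary annuity: PV = PMT₁ × [1 − ((1+g)/(1+r))^n] / (r − g) = 5,150 × [1 − ((1+0.0156)/(1+r))^72] / (r − 0.0156) = €245,703.90.

€245,703.90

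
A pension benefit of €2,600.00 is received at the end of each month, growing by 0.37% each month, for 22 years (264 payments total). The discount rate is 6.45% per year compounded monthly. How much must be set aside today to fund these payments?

Periodic rate r = 0.0645/12 per month; n is counted in months.
Growing ordinary annuity: PV = PMT₁ × [1 − ((1+g)/(1+r))^n] / (r − g) = 2,600 × [1 − ((1+0.0037)/(1+r))^264] / (r − 0.0037) = €552,743.08.

€552,743.08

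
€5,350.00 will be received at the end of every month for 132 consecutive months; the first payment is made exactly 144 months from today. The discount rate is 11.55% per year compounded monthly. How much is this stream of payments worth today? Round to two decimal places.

€101,377.30

Ordinary annuity of 132 payments, first payment at period 144.
Periodic rate r = 0.1155/12 per month; n is counted in months.
The ordinary-annuity PV formula values the stream one period before the first payment (period 143); discount that back 143 periods:
PV₀ = 5,350 × [1 − (1+r)^−132] / r × (1+r)^−143 = €101,377.30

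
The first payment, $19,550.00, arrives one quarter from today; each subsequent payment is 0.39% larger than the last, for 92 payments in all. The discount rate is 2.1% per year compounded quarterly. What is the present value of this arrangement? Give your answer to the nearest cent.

$1,684,154.72

Periodic rate r = 0.021/4 per quarter; n is counted in quarters.
Growing ordinary annuity: PV = PMT₁ × [1 − ((1+g)/(1+r))^n] / (r − g) = 19,550 × [1 − ((1+0.0039)/(1+r))^92] / (r − 0.0039) = $1,684,154.72.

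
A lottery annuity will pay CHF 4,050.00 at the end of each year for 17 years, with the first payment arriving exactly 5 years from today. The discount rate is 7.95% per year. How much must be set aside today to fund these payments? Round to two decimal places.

CHF 27,295.25

Ordinary annuity of 17 payments, first payment at period 5.
Periodic rate r = 0.0795 per year.
The ordinary-annuity PV formula values the stream one period before the first payment (period 4); discount that back 4 periods:
PV₀ = 4,050 × [1 − (1+r)^−17] / r × (1+r)^−4 = CHF 27,295.25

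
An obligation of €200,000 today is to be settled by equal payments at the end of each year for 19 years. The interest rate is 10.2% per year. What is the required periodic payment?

Level ordinary annuity; solve PV = PMT × [(1 − (1+r)^−n)/r] for PMT.
Periodic rate r = 0.102 per year.
With n = 19: PMT = 200,000 / ([(1 − (1+r)^−n)/r]) = €24,226.90

€24,226.90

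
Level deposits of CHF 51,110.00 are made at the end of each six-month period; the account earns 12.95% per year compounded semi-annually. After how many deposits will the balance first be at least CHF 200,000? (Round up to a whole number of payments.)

Periodic rate r = 0.1295/2 per half-year; n is counted in half-years.
Ordinary annuity FV: 200,000 = 51,110 × [((1+r)^n − 1)/r].
(1+r)^n = 1 + 200,000 × r / 51,110, so n = ln(1 + 200,000·r/51,110) / ln(1+r) = 3.60.
Round up to a whole number of payments: n = 4.

4 payments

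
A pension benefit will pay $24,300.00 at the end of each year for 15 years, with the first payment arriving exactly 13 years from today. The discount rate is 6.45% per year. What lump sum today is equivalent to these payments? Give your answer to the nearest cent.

$108,269.36

Ordinary annuity of 15 payments, first payment at period 13.
Periodic rate r = 0.0645 per year.
The ordinary-annuity PV formula values the stream one period before the first payment (period 12); discount that back 12 periods:
PV₀ = 24,300 × [1 − (1+r)^−15] / r × (1+r)^−12 = $108,269.36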